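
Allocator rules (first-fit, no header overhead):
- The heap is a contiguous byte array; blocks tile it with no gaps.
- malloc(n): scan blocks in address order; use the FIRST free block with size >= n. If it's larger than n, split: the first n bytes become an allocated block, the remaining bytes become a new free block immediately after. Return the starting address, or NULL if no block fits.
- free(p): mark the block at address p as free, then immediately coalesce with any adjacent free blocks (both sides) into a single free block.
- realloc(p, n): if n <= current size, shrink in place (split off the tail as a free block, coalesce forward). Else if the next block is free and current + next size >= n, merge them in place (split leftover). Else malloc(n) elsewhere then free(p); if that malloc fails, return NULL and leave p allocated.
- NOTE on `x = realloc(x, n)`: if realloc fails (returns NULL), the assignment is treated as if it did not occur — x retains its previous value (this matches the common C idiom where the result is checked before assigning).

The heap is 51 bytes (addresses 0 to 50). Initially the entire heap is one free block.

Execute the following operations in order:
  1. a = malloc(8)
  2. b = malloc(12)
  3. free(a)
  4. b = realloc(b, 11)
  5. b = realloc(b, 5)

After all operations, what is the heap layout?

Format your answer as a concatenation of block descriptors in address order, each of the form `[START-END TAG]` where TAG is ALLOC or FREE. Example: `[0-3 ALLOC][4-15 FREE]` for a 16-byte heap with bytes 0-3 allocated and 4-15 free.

Answer: [0-7 FREE][8-12 ALLOC][13-50 FREE]

Derivation:
Op 1: a = malloc(8) -> a = 0; heap: [0-7 ALLOC][8-50 FREE]
Op 2: b = malloc(12) -> b = 8; heap: [0-7 ALLOC][8-19 ALLOC][20-50 FREE]
Op 3: free(a) -> (freed a); heap: [0-7 FREE][8-19 ALLOC][20-50 FREE]
Op 4: b = realloc(b, 11) -> b = 8; heap: [0-7 FREE][8-18 ALLOC][19-50 FREE]
Op 5: b = realloc(b, 5) -> b = 8; heap: [0-7 FREE][8-12 ALLOC][13-50 FREE]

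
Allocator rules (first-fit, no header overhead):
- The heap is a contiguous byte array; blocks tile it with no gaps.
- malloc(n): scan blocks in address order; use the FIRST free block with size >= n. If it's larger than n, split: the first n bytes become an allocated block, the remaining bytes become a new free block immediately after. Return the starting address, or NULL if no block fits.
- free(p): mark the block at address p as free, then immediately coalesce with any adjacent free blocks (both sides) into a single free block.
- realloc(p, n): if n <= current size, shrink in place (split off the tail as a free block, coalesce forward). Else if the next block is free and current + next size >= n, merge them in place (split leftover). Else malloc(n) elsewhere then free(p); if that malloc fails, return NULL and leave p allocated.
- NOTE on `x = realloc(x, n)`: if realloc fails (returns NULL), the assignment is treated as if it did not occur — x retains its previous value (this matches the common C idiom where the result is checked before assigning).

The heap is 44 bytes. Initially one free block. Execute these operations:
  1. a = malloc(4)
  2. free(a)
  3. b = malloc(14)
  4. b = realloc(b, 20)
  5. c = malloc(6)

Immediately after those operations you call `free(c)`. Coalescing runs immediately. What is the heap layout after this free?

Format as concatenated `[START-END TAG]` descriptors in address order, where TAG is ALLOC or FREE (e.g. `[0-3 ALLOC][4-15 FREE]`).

Answer: [0-19 ALLOC][20-43 FREE]

Derivation:
Op 1: a = malloc(4) -> a = 0; heap: [0-3 ALLOC][4-43 FREE]
Op 2: free(a) -> (freed a); heap: [0-43 FREE]
Op 3: b = malloc(14) -> b = 0; heap: [0-13 ALLOC][14-43 FREE]
Op 4: b = realloc(b, 20) -> b = 0; heap: [0-19 ALLOC][20-43 FREE]
Op 5: c = malloc(6) -> c = 20; heap: [0-19 ALLOC][20-25 ALLOC][26-43 FREE]
free(c): c = 20 -> block [20-25 ALLOC]; mark free, coalesce with adjacent free neighbors -> [0-19 ALLOC][20-43 FREE]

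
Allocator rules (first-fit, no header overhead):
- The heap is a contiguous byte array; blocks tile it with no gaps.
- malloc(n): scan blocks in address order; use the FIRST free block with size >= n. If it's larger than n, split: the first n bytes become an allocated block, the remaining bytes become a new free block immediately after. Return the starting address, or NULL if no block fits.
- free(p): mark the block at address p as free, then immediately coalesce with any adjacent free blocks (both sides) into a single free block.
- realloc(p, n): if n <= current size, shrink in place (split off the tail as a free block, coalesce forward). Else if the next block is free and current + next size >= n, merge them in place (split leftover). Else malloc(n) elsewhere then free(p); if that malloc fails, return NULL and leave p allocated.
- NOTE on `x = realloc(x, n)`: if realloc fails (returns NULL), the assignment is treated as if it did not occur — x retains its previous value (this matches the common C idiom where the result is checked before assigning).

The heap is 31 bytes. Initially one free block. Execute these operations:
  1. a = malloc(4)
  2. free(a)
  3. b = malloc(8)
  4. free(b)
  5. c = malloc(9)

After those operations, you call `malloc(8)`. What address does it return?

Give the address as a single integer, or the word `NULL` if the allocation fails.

Op 1: a = malloc(4) -> a = 0; heap: [0-3 ALLOC][4-30 FREE]
Op 2: free(a) -> (freed a); heap: [0-30 FREE]
Op 3: b = malloc(8) -> b = 0; heap: [0-7 ALLOC][8-30 FREE]
Op 4: free(b) -> (freed b); heap: [0-30 FREE]
Op 5: c = malloc(9) -> c = 0; heap: [0-8 ALLOC][9-30 FREE]
malloc(8): first-fit scan over [0-8 ALLOC][9-30 FREE] -> 9

Answer: 9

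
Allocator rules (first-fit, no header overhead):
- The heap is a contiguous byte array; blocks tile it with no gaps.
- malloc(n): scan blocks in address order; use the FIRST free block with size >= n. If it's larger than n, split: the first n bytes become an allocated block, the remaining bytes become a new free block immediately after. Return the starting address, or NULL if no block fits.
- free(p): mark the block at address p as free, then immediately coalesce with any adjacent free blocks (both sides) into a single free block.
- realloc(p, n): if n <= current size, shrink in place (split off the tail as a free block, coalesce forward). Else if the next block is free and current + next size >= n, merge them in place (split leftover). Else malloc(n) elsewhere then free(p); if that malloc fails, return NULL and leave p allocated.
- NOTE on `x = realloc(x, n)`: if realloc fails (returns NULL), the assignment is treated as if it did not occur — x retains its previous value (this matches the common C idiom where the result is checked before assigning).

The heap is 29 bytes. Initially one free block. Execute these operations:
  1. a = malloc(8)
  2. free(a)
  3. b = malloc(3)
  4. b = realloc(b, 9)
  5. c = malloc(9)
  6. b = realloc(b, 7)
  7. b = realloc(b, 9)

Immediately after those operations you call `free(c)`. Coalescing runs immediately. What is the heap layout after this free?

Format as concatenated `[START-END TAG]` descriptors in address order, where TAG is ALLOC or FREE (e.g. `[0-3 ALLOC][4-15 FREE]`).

Op 1: a = malloc(8) -> a = 0; heap: [0-7 ALLOC][8-28 FREE]
Op 2: free(a) -> (freed a); heap: [0-28 FREE]
Op 3: b = malloc(3) -> b = 0; heap: [0-2 ALLOC][3-28 FREE]
Op 4: b = realloc(b, 9) -> b = 0; heap: [0-8 ALLOC][9-28 FREE]
Op 5: c = malloc(9) -> c = 9; heap: [0-8 ALLOC][9-17 ALLOC][18-28 FREE]
Op 6: b = realloc(b, 7) -> b = 0; heap: [0-6 ALLOC][7-8 FREE][9-17 ALLOC][18-28 FREE]
Op 7: b = realloc(b, 9) -> b = 0; heap: [0-8 ALLOC][9-17 ALLOC][18-28 FREE]
free(c): c = 9 -> block [9-17 ALLOC]; mark free, coalesce with adjacent free neighbors -> [0-8 ALLOC][9-28 FREE]

Answer: [0-8 ALLOC][9-28 FREE]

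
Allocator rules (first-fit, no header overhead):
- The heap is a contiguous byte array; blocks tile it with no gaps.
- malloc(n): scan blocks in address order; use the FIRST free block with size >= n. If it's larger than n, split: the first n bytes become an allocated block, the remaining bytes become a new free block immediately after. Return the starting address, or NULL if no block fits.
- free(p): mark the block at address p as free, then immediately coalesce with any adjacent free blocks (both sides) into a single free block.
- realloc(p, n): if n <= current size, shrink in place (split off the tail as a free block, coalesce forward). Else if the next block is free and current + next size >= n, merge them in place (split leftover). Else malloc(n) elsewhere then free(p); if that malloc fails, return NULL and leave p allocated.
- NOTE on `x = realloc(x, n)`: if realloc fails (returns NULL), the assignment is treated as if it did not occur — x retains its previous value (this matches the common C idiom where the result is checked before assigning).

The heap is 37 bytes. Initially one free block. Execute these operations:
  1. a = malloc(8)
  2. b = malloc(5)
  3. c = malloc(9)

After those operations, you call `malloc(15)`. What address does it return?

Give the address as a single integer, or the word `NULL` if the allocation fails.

Op 1: a = malloc(8) -> a = 0; heap: [0-7 ALLOC][8-36 FREE]
Op 2: b = malloc(5) -> b = 8; heap: [0-7 ALLOC][8-12 ALLOC][13-36 FREE]
Op 3: c = malloc(9) -> c = 13; heap: [0-7 ALLOC][8-12 ALLOC][13-21 ALLOC][22-36 FREE]
malloc(15): first-fit scan over [0-7 ALLOC][8-12 ALLOC][13-21 ALLOC][22-36 FREE] -> 22

Answer: 22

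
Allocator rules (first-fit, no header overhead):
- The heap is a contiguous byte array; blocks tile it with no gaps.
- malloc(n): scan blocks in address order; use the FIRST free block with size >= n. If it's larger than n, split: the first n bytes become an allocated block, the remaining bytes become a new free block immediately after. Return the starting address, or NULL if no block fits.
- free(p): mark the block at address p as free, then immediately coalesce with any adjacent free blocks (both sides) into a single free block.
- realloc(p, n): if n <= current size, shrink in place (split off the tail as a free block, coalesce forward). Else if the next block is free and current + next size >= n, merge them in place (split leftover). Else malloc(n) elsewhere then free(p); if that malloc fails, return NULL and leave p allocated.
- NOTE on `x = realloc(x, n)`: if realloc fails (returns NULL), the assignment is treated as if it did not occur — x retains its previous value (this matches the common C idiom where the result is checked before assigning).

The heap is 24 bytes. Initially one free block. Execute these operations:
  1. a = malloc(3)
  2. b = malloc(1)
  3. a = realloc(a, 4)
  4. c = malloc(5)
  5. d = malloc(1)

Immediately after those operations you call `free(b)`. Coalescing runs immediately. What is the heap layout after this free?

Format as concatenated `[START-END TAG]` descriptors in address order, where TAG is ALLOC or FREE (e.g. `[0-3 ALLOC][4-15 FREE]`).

Op 1: a = malloc(3) -> a = 0; heap: [0-2 ALLOC][3-23 FREE]
Op 2: b = malloc(1) -> b = 3; heap: [0-2 ALLOC][3-3 ALLOC][4-23 FREE]
Op 3: a = realloc(a, 4) -> a = 4; heap: [0-2 FREE][3-3 ALLOC][4-7 ALLOC][8-23 FREE]
Op 4: c = malloc(5) -> c = 8; heap: [0-2 FREE][3-3 ALLOC][4-7 ALLOC][8-12 ALLOC][13-23 FREE]
Op 5: d = malloc(1) -> d = 0; heap: [0-0 ALLOC][1-2 FREE][3-3 ALLOC][4-7 ALLOC][8-12 ALLOC][13-23 FREE]
free(b): b = 3 -> block [3-3 ALLOC]; mark free, coalesce with adjacent free neighbors -> [0-0 ALLOC][1-3 FREE][4-7 ALLOC][8-12 ALLOC][13-23 FREE]

Answer: [0-0 ALLOC][1-3 FREE][4-7 ALLOC][8-12 ALLOC][13-23 FREE]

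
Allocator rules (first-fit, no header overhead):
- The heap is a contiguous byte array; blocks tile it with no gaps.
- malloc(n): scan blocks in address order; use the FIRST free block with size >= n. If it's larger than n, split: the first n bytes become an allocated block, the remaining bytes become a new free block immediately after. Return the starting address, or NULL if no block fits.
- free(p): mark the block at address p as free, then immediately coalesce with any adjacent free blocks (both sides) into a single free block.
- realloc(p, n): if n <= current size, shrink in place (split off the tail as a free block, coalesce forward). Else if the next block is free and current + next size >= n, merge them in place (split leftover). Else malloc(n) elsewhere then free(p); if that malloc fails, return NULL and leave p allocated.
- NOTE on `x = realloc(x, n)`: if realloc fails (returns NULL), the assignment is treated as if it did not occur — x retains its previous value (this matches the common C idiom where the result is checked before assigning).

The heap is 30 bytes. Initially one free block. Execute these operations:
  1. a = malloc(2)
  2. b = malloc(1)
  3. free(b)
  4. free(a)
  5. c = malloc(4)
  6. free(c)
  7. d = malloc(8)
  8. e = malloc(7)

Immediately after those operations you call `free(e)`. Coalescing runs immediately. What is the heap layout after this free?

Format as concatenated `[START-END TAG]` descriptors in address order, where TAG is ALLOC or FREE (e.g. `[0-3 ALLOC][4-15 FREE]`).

Op 1: a = malloc(2) -> a = 0; heap: [0-1 ALLOC][2-29 FREE]
Op 2: b = malloc(1) -> b = 2; heap: [0-1 ALLOC][2-2 ALLOC][3-29 FREE]
Op 3: free(b) -> (freed b); heap: [0-1 ALLOC][2-29 FREE]
Op 4: free(a) -> (freed a); heap: [0-29 FREE]
Op 5: c = malloc(4) -> c = 0; heap: [0-3 ALLOC][4-29 FREE]
Op 6: free(c) -> (freed c); heap: [0-29 FREE]
Op 7: d = malloc(8) -> d = 0; heap: [0-7 ALLOC][8-29 FREE]
Op 8: e = malloc(7) -> e = 8; heap: [0-7 ALLOC][8-14 ALLOC][15-29 FREE]
free(e): e = 8 -> block [8-14 ALLOC]; mark free, coalesce with adjacent free neighbors -> [0-7 ALLOC][8-29 FREE]

Answer: [0-7 ALLOC][8-29 FREE]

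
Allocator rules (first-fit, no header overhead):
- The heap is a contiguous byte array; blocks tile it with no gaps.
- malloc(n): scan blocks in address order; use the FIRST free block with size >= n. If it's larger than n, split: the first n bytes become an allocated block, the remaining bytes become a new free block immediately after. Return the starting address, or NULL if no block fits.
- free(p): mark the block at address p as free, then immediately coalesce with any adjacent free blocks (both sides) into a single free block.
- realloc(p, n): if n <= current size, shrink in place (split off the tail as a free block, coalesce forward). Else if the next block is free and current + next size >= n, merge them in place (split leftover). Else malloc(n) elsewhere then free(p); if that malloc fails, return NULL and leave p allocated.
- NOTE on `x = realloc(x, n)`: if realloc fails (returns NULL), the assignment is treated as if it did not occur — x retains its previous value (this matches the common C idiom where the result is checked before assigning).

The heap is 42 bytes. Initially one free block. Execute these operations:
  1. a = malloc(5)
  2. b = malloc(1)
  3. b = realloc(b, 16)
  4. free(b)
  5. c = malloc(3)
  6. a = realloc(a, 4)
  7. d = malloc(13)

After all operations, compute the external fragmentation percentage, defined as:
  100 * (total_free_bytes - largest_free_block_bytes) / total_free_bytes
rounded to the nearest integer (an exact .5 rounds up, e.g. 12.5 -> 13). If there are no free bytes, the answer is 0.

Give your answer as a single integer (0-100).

Answer: 5

Derivation:
Op 1: a = malloc(5) -> a = 0; heap: [0-4 ALLOC][5-41 FREE]
Op 2: b = malloc(1) -> b = 5; heap: [0-4 ALLOC][5-5 ALLOC][6-41 FREE]
Op 3: b = realloc(b, 16) -> b = 5; heap: [0-4 ALLOC][5-20 ALLOC][21-41 FREE]
Op 4: free(b) -> (freed b); heap: [0-4 ALLOC][5-41 FREE]
Op 5: c = malloc(3) -> c = 5; heap: [0-4 ALLOC][5-7 ALLOC][8-41 FREE]
Op 6: a = realloc(a, 4) -> a = 0; heap: [0-3 ALLOC][4-4 FREE][5-7 ALLOC][8-41 FREE]
Op 7: d = malloc(13) -> d = 8; heap: [0-3 ALLOC][4-4 FREE][5-7 ALLOC][8-20 ALLOC][21-41 FREE]
Free blocks: [1 21] total_free=22 largest=21 -> 100*(22-21)/22 = 100/22 ≈ 4.545 -> rounds to 5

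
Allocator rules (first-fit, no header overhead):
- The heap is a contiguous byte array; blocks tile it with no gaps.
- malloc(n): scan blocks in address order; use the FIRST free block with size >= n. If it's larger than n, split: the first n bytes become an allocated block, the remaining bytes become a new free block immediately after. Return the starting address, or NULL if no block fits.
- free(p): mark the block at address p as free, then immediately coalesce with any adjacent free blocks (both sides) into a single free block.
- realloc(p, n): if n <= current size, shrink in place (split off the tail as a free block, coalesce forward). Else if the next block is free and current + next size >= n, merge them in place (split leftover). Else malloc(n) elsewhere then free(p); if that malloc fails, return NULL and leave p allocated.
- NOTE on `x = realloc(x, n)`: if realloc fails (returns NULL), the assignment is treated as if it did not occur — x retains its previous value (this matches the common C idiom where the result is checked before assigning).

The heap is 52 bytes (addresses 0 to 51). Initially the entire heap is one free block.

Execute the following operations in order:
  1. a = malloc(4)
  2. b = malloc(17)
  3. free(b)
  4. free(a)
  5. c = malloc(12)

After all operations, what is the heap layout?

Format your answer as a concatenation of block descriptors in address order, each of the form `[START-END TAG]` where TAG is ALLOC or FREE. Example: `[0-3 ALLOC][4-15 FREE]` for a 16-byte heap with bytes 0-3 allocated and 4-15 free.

Answer: [0-11 ALLOC][12-51 FREE]

Derivation:
Op 1: a = malloc(4) -> a = 0; heap: [0-3 ALLOC][4-51 FREE]
Op 2: b = malloc(17) -> b = 4; heap: [0-3 ALLOC][4-20 ALLOC][21-51 FREE]
Op 3: free(b) -> (freed b); heap: [0-3 ALLOC][4-51 FREE]
Op 4: free(a) -> (freed a); heap: [0-51 FREE]
Op 5: c = malloc(12) -> c = 0; heap: [0-11 ALLOC][12-51 FREE]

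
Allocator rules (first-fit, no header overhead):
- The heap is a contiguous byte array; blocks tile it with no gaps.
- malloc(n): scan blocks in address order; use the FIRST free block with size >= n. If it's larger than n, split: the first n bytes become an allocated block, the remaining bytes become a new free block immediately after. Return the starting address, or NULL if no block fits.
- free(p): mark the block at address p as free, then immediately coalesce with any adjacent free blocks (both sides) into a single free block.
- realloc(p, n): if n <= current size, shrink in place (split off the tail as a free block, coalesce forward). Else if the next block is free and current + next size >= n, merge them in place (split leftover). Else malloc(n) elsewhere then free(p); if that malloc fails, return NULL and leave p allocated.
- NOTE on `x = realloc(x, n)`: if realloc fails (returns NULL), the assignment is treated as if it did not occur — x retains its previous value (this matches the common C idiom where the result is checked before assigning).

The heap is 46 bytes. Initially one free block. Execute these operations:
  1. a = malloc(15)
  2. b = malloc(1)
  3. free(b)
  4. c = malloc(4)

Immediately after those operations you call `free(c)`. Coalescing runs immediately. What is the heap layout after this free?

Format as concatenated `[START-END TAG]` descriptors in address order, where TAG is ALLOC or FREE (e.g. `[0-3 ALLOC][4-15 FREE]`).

Answer: [0-14 ALLOC][15-45 FREE]

Derivation:
Op 1: a = malloc(15) -> a = 0; heap: [0-14 ALLOC][15-45 FREE]
Op 2: b = malloc(1) -> b = 15; heap: [0-14 ALLOC][15-15 ALLOC][16-45 FREE]
Op 3: free(b) -> (freed b); heap: [0-14 ALLOC][15-45 FREE]
Op 4: c = malloc(4) -> c = 15; heap: [0-14 ALLOC][15-18 ALLOC][19-45 FREE]
free(c): c = 15 -> block [15-18 ALLOC]; mark free, coalesce with adjacent free neighbors -> [0-14 ALLOC][15-45 FREE]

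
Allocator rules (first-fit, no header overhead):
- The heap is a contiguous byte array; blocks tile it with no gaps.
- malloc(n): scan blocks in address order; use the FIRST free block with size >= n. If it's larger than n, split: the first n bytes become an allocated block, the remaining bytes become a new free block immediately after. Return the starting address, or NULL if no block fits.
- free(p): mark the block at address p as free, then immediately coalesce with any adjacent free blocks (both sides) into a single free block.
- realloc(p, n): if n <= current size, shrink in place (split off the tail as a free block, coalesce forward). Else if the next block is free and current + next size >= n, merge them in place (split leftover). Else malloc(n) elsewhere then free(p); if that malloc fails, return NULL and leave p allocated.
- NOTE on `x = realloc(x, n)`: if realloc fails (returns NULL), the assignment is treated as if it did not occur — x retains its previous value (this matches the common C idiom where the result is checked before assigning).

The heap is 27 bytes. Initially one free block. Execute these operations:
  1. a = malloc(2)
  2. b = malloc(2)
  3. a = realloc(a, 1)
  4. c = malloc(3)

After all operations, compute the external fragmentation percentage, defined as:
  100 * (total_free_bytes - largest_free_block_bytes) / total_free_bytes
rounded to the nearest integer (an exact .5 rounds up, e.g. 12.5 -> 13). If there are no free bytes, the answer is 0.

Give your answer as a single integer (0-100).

Op 1: a = malloc(2) -> a = 0; heap: [0-1 ALLOC][2-26 FREE]
Op 2: b = malloc(2) -> b = 2; heap: [0-1 ALLOC][2-3 ALLOC][4-26 FREE]
Op 3: a = realloc(a, 1) -> a = 0; heap: [0-0 ALLOC][1-1 FREE][2-3 ALLOC][4-26 FREE]
Op 4: c = malloc(3) -> c = 4; heap: [0-0 ALLOC][1-1 FREE][2-3 ALLOC][4-6 ALLOC][7-26 FREE]
Free blocks: [1 20] total_free=21 largest=20 -> 100*(21-20)/21 = 100/21 ≈ 4.762 -> rounds to 5

Answer: 5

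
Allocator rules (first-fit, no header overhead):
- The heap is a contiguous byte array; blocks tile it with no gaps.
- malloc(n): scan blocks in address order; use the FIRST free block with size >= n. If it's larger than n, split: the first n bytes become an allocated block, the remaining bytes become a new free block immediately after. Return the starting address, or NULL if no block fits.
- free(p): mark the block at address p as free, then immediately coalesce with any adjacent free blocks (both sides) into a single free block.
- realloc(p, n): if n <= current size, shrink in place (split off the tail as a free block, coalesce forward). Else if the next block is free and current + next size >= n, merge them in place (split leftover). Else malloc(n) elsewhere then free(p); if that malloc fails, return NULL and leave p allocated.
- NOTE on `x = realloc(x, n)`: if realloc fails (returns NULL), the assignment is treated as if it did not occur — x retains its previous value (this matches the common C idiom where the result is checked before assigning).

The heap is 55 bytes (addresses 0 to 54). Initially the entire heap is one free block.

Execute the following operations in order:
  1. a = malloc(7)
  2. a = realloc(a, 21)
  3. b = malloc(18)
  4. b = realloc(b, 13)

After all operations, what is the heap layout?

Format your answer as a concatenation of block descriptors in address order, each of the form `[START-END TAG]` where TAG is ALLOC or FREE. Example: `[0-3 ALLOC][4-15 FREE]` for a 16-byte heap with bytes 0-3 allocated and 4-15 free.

Op 1: a = malloc(7) -> a = 0; heap: [0-6 ALLOC][7-54 FREE]
Op 2: a = realloc(a, 21) -> a = 0; heap: [0-20 ALLOC][21-54 FREE]
Op 3: b = malloc(18) -> b = 21; heap: [0-20 ALLOC][21-38 ALLOC][39-54 FREE]
Op 4: b = realloc(b, 13) -> b = 21; heap: [0-20 ALLOC][21-33 ALLOC][34-54 FREE]

Answer: [0-20 ALLOC][21-33 ALLOC][34-54 FREE]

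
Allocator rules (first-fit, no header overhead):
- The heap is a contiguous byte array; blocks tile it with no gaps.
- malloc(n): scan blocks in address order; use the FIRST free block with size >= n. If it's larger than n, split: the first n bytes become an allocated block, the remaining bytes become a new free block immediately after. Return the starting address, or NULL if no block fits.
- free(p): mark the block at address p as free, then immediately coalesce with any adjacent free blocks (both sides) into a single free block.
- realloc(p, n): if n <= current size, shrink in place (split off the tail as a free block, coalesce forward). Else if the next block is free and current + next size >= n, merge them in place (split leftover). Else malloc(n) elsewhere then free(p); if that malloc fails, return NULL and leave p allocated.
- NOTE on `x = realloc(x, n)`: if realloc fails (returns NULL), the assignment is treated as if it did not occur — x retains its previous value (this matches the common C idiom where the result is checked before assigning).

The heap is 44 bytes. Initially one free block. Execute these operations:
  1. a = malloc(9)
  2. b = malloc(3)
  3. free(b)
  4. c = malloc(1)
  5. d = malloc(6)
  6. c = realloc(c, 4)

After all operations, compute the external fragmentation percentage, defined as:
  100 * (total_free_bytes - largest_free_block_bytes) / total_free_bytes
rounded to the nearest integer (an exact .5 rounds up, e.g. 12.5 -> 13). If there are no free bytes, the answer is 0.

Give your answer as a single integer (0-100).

Answer: 4

Derivation:
Op 1: a = malloc(9) -> a = 0; heap: [0-8 ALLOC][9-43 FREE]
Op 2: b = malloc(3) -> b = 9; heap: [0-8 ALLOC][9-11 ALLOC][12-43 FREE]
Op 3: free(b) -> (freed b); heap: [0-8 ALLOC][9-43 FREE]
Op 4: c = malloc(1) -> c = 9; heap: [0-8 ALLOC][9-9 ALLOC][10-43 FREE]
Op 5: d = malloc(6) -> d = 10; heap: [0-8 ALLOC][9-9 ALLOC][10-15 ALLOC][16-43 FREE]
Op 6: c = realloc(c, 4) -> c = 16; heap: [0-8 ALLOC][9-9 FREE][10-15 ALLOC][16-19 ALLOC][20-43 FREE]
Free blocks: [1 24] total_free=25 largest=24 -> 100*(25-24)/25 = 100/25 = 4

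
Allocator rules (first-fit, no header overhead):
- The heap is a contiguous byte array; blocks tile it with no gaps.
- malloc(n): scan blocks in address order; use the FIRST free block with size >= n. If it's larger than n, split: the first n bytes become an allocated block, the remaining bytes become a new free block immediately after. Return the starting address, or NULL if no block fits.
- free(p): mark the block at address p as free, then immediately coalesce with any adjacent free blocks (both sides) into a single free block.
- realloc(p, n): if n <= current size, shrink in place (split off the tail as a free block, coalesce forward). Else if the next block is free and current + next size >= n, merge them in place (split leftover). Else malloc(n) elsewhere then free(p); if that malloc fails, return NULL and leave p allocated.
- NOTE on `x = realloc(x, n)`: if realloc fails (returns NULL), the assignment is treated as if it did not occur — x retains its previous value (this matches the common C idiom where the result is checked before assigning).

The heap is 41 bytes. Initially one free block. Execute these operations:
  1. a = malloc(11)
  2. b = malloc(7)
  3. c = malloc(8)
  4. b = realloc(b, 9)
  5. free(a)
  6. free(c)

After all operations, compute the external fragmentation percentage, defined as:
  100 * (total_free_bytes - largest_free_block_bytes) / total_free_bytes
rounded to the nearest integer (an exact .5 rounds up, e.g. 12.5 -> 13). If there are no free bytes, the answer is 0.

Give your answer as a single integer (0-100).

Op 1: a = malloc(11) -> a = 0; heap: [0-10 ALLOC][11-40 FREE]
Op 2: b = malloc(7) -> b = 11; heap: [0-10 ALLOC][11-17 ALLOC][18-40 FREE]
Op 3: c = malloc(8) -> c = 18; heap: [0-10 ALLOC][11-17 ALLOC][18-25 ALLOC][26-40 FREE]
Op 4: b = realloc(b, 9) -> b = 26; heap: [0-10 ALLOC][11-17 FREE][18-25 ALLOC][26-34 ALLOC][35-40 FREE]
Op 5: free(a) -> (freed a); heap: [0-17 FREE][18-25 ALLOC][26-34 ALLOC][35-40 FREE]
Op 6: free(c) -> (freed c); heap: [0-25 FREE][26-34 ALLOC][35-40 FREE]
Free blocks: [26 6] total_free=32 largest=26 -> 100*(32-26)/32 = 600/32 = 18.75 -> rounds to 19

Answer: 19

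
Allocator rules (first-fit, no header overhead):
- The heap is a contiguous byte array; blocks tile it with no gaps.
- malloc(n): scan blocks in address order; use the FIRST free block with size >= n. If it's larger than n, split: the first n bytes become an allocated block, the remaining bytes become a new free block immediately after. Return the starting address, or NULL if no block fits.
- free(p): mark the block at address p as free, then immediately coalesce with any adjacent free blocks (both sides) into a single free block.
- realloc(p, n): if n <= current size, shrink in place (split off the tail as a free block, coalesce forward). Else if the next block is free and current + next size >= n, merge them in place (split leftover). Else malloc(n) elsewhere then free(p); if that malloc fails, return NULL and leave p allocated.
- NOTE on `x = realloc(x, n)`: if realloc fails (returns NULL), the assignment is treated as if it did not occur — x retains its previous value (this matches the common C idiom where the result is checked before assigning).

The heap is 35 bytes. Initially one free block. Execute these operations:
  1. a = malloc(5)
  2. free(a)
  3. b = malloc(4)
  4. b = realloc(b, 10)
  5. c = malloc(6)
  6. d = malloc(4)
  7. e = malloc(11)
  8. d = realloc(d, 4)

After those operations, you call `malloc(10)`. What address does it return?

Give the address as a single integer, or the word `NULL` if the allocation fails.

Answer: NULL

Derivation:
Op 1: a = malloc(5) -> a = 0; heap: [0-4 ALLOC][5-34 FREE]
Op 2: free(a) -> (freed a); heap: [0-34 FREE]
Op 3: b = malloc(4) -> b = 0; heap: [0-3 ALLOC][4-34 FREE]
Op 4: b = realloc(b, 10) -> b = 0; heap: [0-9 ALLOC][10-34 FREE]
Op 5: c = malloc(6) -> c = 10; heap: [0-9 ALLOC][10-15 ALLOC][16-34 FREE]
Op 6: d = malloc(4) -> d = 16; heap: [0-9 ALLOC][10-15 ALLOC][16-19 ALLOC][20-34 FREE]
Op 7: e = malloc(11) -> e = 20; heap: [0-9 ALLOC][10-15 ALLOC][16-19 ALLOC][20-30 ALLOC][31-34 FREE]
Op 8: d = realloc(d, 4) -> d = 16; heap: [0-9 ALLOC][10-15 ALLOC][16-19 ALLOC][20-30 ALLOC][31-34 FREE]
malloc(10): first-fit scan over [0-9 ALLOC][10-15 ALLOC][16-19 ALLOC][20-30 ALLOC][31-34 FREE] -> NULL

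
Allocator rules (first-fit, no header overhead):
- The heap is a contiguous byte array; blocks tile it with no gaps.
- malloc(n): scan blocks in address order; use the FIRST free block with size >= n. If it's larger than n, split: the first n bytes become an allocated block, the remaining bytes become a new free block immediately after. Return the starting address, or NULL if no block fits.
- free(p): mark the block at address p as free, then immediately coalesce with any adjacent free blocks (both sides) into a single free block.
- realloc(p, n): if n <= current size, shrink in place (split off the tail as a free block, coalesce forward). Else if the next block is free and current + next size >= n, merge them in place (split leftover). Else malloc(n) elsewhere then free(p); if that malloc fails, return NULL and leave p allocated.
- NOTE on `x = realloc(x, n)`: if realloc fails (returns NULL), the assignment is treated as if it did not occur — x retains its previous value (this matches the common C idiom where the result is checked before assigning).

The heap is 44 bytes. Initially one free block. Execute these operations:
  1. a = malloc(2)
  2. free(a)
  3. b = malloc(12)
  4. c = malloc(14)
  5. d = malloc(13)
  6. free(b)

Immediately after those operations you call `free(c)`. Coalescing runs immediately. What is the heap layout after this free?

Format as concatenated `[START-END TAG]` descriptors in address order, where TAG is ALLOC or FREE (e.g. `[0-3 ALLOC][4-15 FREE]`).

Answer: [0-25 FREE][26-38 ALLOC][39-43 FREE]

Derivation:
Op 1: a = malloc(2) -> a = 0; heap: [0-1 ALLOC][2-43 FREE]
Op 2: free(a) -> (freed a); heap: [0-43 FREE]
Op 3: b = malloc(12) -> b = 0; heap: [0-11 ALLOC][12-43 FREE]
Op 4: c = malloc(14) -> c = 12; heap: [0-11 ALLOC][12-25 ALLOC][26-43 FREE]
Op 5: d = malloc(13) -> d = 26; heap: [0-11 ALLOC][12-25 ALLOC][26-38 ALLOC][39-43 FREE]
Op 6: free(b) -> (freed b); heap: [0-11 FREE][12-25 ALLOC][26-38 ALLOC][39-43 FREE]
free(c): c = 12 -> block [12-25 ALLOC]; mark free, coalesce with adjacent free neighbors -> [0-25 FREE][26-38 ALLOC][39-43 FREE]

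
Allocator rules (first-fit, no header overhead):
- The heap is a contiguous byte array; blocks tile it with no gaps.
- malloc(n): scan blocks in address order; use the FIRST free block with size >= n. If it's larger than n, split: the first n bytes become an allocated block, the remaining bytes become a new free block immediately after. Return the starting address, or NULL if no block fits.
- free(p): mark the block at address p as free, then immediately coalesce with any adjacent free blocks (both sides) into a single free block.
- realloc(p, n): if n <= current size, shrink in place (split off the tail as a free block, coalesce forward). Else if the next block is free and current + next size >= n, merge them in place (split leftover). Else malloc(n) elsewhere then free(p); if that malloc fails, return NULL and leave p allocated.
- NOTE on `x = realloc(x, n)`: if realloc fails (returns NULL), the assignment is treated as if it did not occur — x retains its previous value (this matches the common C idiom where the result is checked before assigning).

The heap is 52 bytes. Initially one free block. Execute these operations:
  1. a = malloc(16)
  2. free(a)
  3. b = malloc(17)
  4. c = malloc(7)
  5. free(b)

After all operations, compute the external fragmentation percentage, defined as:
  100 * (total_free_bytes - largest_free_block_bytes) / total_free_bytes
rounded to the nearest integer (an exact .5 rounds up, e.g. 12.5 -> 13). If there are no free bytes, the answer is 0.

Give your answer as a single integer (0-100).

Answer: 38

Derivation:
Op 1: a = malloc(16) -> a = 0; heap: [0-15 ALLOC][16-51 FREE]
Op 2: free(a) -> (freed a); heap: [0-51 FREE]
Op 3: b = malloc(17) -> b = 0; heap: [0-16 ALLOC][17-51 FREE]
Op 4: c = malloc(7) -> c = 17; heap: [0-16 ALLOC][17-23 ALLOC][24-51 FREE]
Op 5: free(b) -> (freed b); heap: [0-16 FREE][17-23 ALLOC][24-51 FREE]
Free blocks: [17 28] total_free=45 largest=28 -> 100*(45-28)/45 = 1700/45 ≈ 37.778 -> rounds to 38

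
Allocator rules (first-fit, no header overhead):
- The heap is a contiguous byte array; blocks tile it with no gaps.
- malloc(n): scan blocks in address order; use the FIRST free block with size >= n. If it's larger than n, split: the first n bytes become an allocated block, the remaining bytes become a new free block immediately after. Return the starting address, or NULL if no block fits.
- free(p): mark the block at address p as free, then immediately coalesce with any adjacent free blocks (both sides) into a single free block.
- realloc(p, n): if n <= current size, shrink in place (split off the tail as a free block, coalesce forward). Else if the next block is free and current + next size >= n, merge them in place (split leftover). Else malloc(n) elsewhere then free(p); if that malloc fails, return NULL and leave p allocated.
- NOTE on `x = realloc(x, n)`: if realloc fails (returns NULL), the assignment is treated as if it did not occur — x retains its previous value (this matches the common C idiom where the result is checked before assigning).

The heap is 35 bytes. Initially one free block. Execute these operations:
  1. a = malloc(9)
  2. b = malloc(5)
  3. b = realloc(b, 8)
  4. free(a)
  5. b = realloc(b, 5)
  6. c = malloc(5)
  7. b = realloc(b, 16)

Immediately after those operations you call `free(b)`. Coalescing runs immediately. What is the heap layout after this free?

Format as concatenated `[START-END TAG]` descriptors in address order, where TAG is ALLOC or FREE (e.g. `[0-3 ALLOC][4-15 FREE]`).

Op 1: a = malloc(9) -> a = 0; heap: [0-8 ALLOC][9-34 FREE]
Op 2: b = malloc(5) -> b = 9; heap: [0-8 ALLOC][9-13 ALLOC][14-34 FREE]
Op 3: b = realloc(b, 8) -> b = 9; heap: [0-8 ALLOC][9-16 ALLOC][17-34 FREE]
Op 4: free(a) -> (freed a); heap: [0-8 FREE][9-16 ALLOC][17-34 FREE]
Op 5: b = realloc(b, 5) -> b = 9; heap: [0-8 FREE][9-13 ALLOC][14-34 FREE]
Op 6: c = malloc(5) -> c = 0; heap: [0-4 ALLOC][5-8 FREE][9-13 ALLOC][14-34 FREE]
Op 7: b = realloc(b, 16) -> b = 9; heap: [0-4 ALLOC][5-8 FREE][9-24 ALLOC][25-34 FREE]
free(b): b = 9 -> block [9-24 ALLOC]; mark free, coalesce with adjacent free neighbors -> [0-4 ALLOC][5-34 FREE]

Answer: [0-4 ALLOC][5-34 FREE]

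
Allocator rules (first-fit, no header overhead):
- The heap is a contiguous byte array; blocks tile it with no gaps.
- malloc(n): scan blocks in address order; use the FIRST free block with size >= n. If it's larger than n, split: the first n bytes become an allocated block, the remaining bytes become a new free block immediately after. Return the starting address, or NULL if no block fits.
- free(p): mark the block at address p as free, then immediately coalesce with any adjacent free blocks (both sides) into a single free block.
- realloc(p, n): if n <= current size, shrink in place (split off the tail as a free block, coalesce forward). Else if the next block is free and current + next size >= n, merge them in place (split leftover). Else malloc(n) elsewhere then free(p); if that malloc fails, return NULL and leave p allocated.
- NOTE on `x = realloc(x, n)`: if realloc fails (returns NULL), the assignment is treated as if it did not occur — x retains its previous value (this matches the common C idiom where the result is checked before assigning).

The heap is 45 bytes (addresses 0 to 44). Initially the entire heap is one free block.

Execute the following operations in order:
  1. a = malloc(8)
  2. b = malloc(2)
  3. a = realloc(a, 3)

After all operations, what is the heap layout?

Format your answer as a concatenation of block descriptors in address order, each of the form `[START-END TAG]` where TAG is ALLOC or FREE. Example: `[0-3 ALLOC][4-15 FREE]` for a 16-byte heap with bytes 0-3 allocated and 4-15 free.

Answer: [0-2 ALLOC][3-7 FREE][8-9 ALLOC][10-44 FREE]

Derivation:
Op 1: a = malloc(8) -> a = 0; heap: [0-7 ALLOC][8-44 FREE]
Op 2: b = malloc(2) -> b = 8; heap: [0-7 ALLOC][8-9 ALLOC][10-44 FREE]
Op 3: a = realloc(a, 3) -> a = 0; heap: [0-2 ALLOC][3-7 FREE][8-9 ALLOC][10-44 FREE]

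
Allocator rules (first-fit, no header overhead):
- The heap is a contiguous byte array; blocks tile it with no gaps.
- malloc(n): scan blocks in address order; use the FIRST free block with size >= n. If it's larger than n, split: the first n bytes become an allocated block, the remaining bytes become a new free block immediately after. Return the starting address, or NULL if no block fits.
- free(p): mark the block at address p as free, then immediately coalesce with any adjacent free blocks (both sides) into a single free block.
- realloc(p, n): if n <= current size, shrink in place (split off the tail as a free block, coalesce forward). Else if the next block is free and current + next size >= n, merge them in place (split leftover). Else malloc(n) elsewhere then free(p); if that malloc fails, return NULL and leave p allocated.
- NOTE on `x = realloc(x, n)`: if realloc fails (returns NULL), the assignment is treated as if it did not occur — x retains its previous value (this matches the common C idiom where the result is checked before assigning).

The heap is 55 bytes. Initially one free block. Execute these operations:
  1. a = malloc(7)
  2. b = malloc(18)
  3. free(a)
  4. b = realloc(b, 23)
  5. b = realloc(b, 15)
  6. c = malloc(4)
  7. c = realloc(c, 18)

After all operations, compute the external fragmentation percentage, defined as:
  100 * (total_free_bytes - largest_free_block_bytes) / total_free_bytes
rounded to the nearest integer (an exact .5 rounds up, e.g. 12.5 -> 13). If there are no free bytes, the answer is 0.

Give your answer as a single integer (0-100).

Op 1: a = malloc(7) -> a = 0; heap: [0-6 ALLOC][7-54 FREE]
Op 2: b = malloc(18) -> b = 7; heap: [0-6 ALLOC][7-24 ALLOC][25-54 FREE]
Op 3: free(a) -> (freed a); heap: [0-6 FREE][7-24 ALLOC][25-54 FREE]
Op 4: b = realloc(b, 23) -> b = 7; heap: [0-6 FREE][7-29 ALLOC][30-54 FREE]
Op 5: b = realloc(b, 15) -> b = 7; heap: [0-6 FREE][7-21 ALLOC][22-54 FREE]
Op 6: c = malloc(4) -> c = 0; heap: [0-3 ALLOC][4-6 FREE][7-21 ALLOC][22-54 FREE]
Op 7: c = realloc(c, 18) -> c = 22; heap: [0-6 FREE][7-21 ALLOC][22-39 ALLOC][40-54 FREE]
Free blocks: [7 15] total_free=22 largest=15 -> 100*(22-15)/22 = 700/22 ≈ 31.818 -> rounds to 32

Answer: 32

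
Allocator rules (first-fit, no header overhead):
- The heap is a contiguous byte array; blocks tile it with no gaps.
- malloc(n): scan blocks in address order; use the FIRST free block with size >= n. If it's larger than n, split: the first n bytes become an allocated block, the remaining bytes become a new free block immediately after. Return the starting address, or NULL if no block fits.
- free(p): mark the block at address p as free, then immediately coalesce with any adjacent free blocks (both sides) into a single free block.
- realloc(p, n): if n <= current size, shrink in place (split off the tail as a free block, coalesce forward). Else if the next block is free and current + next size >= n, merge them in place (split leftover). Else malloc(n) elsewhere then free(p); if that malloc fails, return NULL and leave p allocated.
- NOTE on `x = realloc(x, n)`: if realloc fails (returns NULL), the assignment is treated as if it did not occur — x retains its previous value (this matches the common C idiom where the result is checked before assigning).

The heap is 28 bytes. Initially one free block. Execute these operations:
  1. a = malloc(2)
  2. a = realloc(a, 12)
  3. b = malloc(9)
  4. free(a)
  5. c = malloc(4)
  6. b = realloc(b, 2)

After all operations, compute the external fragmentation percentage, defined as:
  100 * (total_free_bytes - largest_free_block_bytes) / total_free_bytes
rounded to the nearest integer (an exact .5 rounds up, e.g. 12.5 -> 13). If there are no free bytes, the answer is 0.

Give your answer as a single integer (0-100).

Answer: 36

Derivation:
Op 1: a = malloc(2) -> a = 0; heap: [0-1 ALLOC][2-27 FREE]
Op 2: a = realloc(a, 12) -> a = 0; heap: [0-11 ALLOC][12-27 FREE]
Op 3: b = malloc(9) -> b = 12; heap: [0-11 ALLOC][12-20 ALLOC][21-27 FREE]
Op 4: free(a) -> (freed a); heap: [0-11 FREE][12-20 ALLOC][21-27 FREE]
Op 5: c = malloc(4) -> c = 0; heap: [0-3 ALLOC][4-11 FREE][12-20 ALLOC][21-27 FREE]
Op 6: b = realloc(b, 2) -> b = 12; heap: [0-3 ALLOC][4-11 FREE][12-13 ALLOC][14-27 FREE]
Free blocks: [8 14] total_free=22 largest=14 -> 100*(22-14)/22 = 800/22 ≈ 36.364 -> rounds to 36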